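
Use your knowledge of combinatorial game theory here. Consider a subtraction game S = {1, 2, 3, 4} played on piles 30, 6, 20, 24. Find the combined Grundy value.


Subtraction set: {1, 2, 3, 4}
For this subtraction set, G(n) = n mod 5 (period = max + 1 = 5).
Pile 1 (size 30): G(30) = 30 mod 5 = 0
Pile 2 (size 6): G(6) = 6 mod 5 = 1
Pile 3 (size 20): G(20) = 20 mod 5 = 0
Pile 4 (size 24): G(24) = 24 mod 5 = 4
Total Grundy value = XOR of all: 0 XOR 1 XOR 0 XOR 4 = 5

5


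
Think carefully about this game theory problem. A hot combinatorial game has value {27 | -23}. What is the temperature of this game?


The game is {27 | -23}, a switch {a | b} with numbers a > b.
Cooling {a | b} by t gives {a - t | b + t}, which stops being hot when a - t = b + t, i.e. at t = (a - b)/2. So the temperature of a switch is (a - b)/2.
Temperature = (Left option - Right option) / 2
= (27 - (-23)) / 2
= 50 / 2
= 25

25


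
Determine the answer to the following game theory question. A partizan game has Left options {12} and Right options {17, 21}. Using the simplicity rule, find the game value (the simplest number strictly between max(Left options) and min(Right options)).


Left options: {12}, max = 12
Right options: {17, 21}, min = 17
All options are numbers and max(Left) < min(Right), so by the simplicity theorem the value is the simplest (earliest-born) number strictly between 12 and 17.
Integers 13 through 16 all lie strictly between 12 and 17.
Among integers, the simplest (lowest birthday = smallest |n|; 0 is born on day 0, +-n on day n) is 13.
No non-integer in the interval can be simpler: if x is a non-integer in the interval, then floor(x) or ceil(x) also lies in the interval (the interval contains an integer), and both are proper prefixes of x's sign expansion, i.e. born earlier. So the game value is 13.
Game value = 13

13


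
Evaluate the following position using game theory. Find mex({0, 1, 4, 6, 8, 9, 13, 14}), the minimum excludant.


Set = {0, 1, 4, 6, 8, 9, 13, 14}
0 is in the set.
1 is in the set.
2 is NOT in the set. This is the mex.
mex = 2

2


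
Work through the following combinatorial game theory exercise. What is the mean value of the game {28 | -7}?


Game = {28 | -7}, a switch {a | b} with numbers a > b.
Its thermograph has left wall a - t and right wall b + t, which meet at t = (a - b)/2, where both equal (a + b)/2. So the mast (mean value) is at (a + b)/2.
Mean = (28 + (-7))/2 = 21/2 = 21/2

21/2


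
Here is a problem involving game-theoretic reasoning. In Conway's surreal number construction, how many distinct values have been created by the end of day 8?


Day 0: {|} = 0 is born. Count = 1.
Day n: the number of surreal numbers born by day n is 2^(n+1) - 1.
By day 0: 2^1 - 1 = 1
By day 1: 2^2 - 1 = 3
By day 2: 2^3 - 1 = 7
By day 3: 2^4 - 1 = 15
By day 4: 2^5 - 1 = 31
By day 5: 2^6 - 1 = 63
By day 6: 2^7 - 1 = 127
By day 7: 2^8 - 1 = 255
By day 8: 2^9 - 1 = 511
By day 8: 511 surreal numbers.

511


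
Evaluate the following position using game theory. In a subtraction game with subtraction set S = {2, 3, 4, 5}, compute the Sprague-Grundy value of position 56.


The subtraction set is S = {2, 3, 4, 5}.
G(k) = mex{ G(k - s) : s in S, s <= k }. We compute iteratively: G(0) = 0.
G(1) = mex({}) = 0
G(2) = mex({0}) = 1
G(3) = mex({0}) = 1
G(4) = mex({0, 1}) = 2
G(5) = mex({0, 1}) = 2
G(6) = mex({0, 1, 2}) = 3
G(7) = mex({1, 2}) = 0
G(8) = mex({1, 2, 3}) = 0
G(9) = mex({0, 2, 3}) = 1
G(10) = mex({0, 2, 3}) = 1
G(11) = mex({0, 1, 3}) = 2
Observe that G(7)..G(11) = 0, 0, 1, 1, 2 repeats G(0)..G(4) = 0, 0, 1, 1, 2.
For k >= max(S) = 5, G(k) is determined by the previous 5 values G(k-5)..G(k-1); a window of 5 consecutive values has recurred shifted by 7, so by induction G(k + 7) = G(k) for all k >= 0: the sequence is periodic from the start with period 7.
One period: G(0..6) = 0, 0, 1, 1, 2, 2, 3.
56 mod 7 = 0, so G(56) = G(0) = 0.

0


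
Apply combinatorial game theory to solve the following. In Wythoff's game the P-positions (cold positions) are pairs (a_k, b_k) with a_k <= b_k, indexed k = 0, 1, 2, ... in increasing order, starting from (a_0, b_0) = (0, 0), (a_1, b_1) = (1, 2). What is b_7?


By Wythoff's theorem, a_k = floor(k * phi) and b_k = floor(k * phi^2) = a_k + k, where phi = (1 + sqrt(5))/2 is the golden ratio.
phi = (1 + sqrt(5))/2 = 1.618034
phi^2 = phi + 1 = 2.618034
k = 7
k * phi^2 = 7 * 2.618034 = 18.326238
b_7 = floor(k * phi^2) = 18 (check: a_7 + k = 11 + 7 = 18)

18


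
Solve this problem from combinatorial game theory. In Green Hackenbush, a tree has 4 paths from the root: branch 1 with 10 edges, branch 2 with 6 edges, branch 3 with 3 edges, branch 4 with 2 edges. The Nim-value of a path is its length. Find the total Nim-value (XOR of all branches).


The tree has 4 branches from the ground vertex.
In Green Hackenbush, the Nim-value of a simple path of length k is k.
Branch 1: length 10, Nim-value = 10
Branch 2: length 6, Nim-value = 6
Branch 3: length 3, Nim-value = 3
Branch 4: length 2, Nim-value = 2
Total Nim-value = XOR of all branch values:
0 XOR 10 = 10
10 XOR 6 = 12
12 XOR 3 = 15
15 XOR 2 = 13
Nim-value of the tree = 13

13


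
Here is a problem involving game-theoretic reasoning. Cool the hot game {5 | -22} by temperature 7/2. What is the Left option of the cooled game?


Original game: {5 | -22} (a switch {a | b} with a > b).
Cooling by t (for t below the temperature (a - b)/2 = 27/2) taxes each move by t: {a | b} cooled by t is {a - t | b + t}.
Cooling amount: t = 7/2
Cooled Left option: 5 - 7/2 = 3/2
Cooled Right option: -22 + 7/2 = -37/2
Cooled game: {3/2 | -37/2}
Left option = 3/2

3/2


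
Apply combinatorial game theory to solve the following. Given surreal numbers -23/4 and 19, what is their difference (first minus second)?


x = -23/4, y = 19
Converting to common denominator: 4
x = -23/4, y = 76/4
x - y = -23/4 - 19 = -99/4

-99/4


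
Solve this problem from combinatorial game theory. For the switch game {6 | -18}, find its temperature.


The game is {6 | -18}, a switch {a | b} with numbers a > b.
Cooling {a | b} by t gives {a - t | b + t}, which stops being hot when a - t = b + t, i.e. at t = (a - b)/2. So the temperature of a switch is (a - b)/2.
Temperature = (Left option - Right option) / 2
= (6 - (-18)) / 2
= 24 / 2
= 12

12


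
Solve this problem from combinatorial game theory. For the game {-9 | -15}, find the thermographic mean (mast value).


Game = {-9 | -15}, a switch {a | b} with numbers a > b.
Its thermograph has left wall a - t and right wall b + t, which meet at t = (a - b)/2, where both equal (a + b)/2. So the mast (mean value) is at (a + b)/2.
Mean = (-9 + (-15))/2 = -24/2 = -12

-12


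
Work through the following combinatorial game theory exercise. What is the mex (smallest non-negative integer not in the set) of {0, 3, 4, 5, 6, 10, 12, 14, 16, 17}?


Set = {0, 3, 4, 5, 6, 10, 12, 14, 16, 17}
0 is in the set.
1 is NOT in the set. This is the mex.
mex = 1

1


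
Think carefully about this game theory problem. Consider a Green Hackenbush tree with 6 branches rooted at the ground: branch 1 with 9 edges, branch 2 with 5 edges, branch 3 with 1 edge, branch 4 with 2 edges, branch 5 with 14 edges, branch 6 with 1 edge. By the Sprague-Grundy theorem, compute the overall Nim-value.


The tree has 6 branches from the ground vertex.
In Green Hackenbush, the Nim-value of a simple path of length k is k.
Branch 1: length 9, Nim-value = 9
Branch 2: length 5, Nim-value = 5
Branch 3: length 1, Nim-value = 1
Branch 4: length 2, Nim-value = 2
Branch 5: length 14, Nim-value = 14
Branch 6: length 1, Nim-value = 1
Total Nim-value = XOR of all branch values:
0 XOR 9 = 9
9 XOR 5 = 12
12 XOR 1 = 13
13 XOR 2 = 15
15 XOR 14 = 1
1 XOR 1 = 0
Nim-value of the tree = 0

0


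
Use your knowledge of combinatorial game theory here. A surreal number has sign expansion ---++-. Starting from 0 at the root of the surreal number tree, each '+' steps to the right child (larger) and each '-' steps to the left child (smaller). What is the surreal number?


Sign expansion: ---++-
Rule: track bounds (lo, hi), initially (-inf, +inf). On '+', the current value becomes lo and we move to the simplest number in (value, hi): value + 1 if hi = +inf, otherwise the midpoint (value + hi)/2. On '-', the current value becomes hi and we move to value - 1 if lo = -inf, otherwise the midpoint (lo + value)/2.
Start at 0.
Step 1: sign = -, move left. Bounds: (-inf, 0). Value = -1
Step 2: sign = -, move left. Bounds: (-inf, -1). Value = -2
Step 3: sign = -, move left. Bounds: (-inf, -2). Value = -3
Step 4: sign = +, move right. Bounds: (-3, -2). Value = -5/2
Step 5: sign = +, move right. Bounds: (-5/2, -2). Value = -9/4
Step 6: sign = -, move left. Bounds: (-5/2, -9/4). Value = -19/8
The surreal number with sign expansion ---++- is -19/8.

-19/8


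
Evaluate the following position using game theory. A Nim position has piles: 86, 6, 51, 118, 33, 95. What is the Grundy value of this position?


We need the XOR (exclusive or) of all pile sizes.
After XOR-ing pile 1 (size 86): 0 XOR 86 = 86
After XOR-ing pile 2 (size 6): 86 XOR 6 = 80
After XOR-ing pile 3 (size 51): 80 XOR 51 = 99
After XOR-ing pile 4 (size 118): 99 XOR 118 = 21
After XOR-ing pile 5 (size 33): 21 XOR 33 = 52
After XOR-ing pile 6 (size 95): 52 XOR 95 = 107
The Nim-value of this position is 107.

107


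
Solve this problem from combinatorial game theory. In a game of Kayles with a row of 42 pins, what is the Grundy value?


Kayles: a move removes 1 or 2 adjacent pins from a contiguous row.
Removing pins from a row of k leaves two independent rows (a, b) with a + b = k - 1 (one pin) or a + b = k - 2 (two pins); an end removal gives a = 0.
By Sprague-Grundy, G(k) = mex{ G(a) XOR G(b) } over all these splits. G(0) = 0.
G(1): splits (0,0):0^0=0 -> mex({0}) = 1
G(2): splits (0,1):0^1=1 (0,0):0^0=0 -> mex({0, 1}) = 2
G(3): splits (0,2):0^2=2 (1,1):1^1=0 (0,1):0^1=1 -> mex({0, 1, 2}) = 3
G(4): splits (0,3):0^3=3 (1,2):1^2=3 (0,2):0^2=2 (1,1):1^1=0 -> mex({0, 2, 3}) = 1
G(5): splits (0,4):0^1=1 (1,3):1^3=2 (2,2):2^2=0 (0,3):0^3=3 (1,2):1^2=3 -> mex({0, 1, 2, 3}) = 4
G(6) = mex({0, 1, 2, 4}) = 3
G(7) = mex({0, 1, 3, 4, 5}) = 2
G(8) = mex({0, 2, 3, 5, 6}) = 1
G(9) = mex({0, 1, 2, 3, 6, 7}) = 4
G(10) = mex({0, 1, 3, 4, 5, 7}) = 2
G(11) = mex({0, 1, 2, 3, 4, 5}) = 6
G(12) = mex({0, 1, 2, 3, 5, 6, 7}) = 4
G(13) = mex({0, 2, 3, 4, 6, 7}) = 1
G(14) = mex({0, 1, 4, 5, 6, 7}) = 2
G(15) = mex({0, 1, 2, 3, 4, 5, 6}) = 7
G(16) = mex({0, 2, 3, 5, 6, 7}) = 1
G(17) = mex({0, 1, 2, 3, 5, 6, 7}) = 4
G(18) = mex({0, 1, 2, 4, 5, 6}) = 3
G(19) = mex({0, 1, 3, 4, 5, 7}) = 2
G(20) = mex({0, 2, 3, 4, 5, 6, 7}) = 1
G(21) = mex({0, 1, 2, 3, 5, 6, 7}) = 4
G(22) = mex({0, 1, 2, 3, 4, 5, 7}) = 6
G(23) = mex({0, 1, 2, 3, 4, 5, 6}) = 7
G(24) = mex({0, 1, 2, 3, 5, 6, 7}) = 4
G(25) = mex({0, 2, 3, 4, 6, 7}) = 1
G(26) = mex({0, 1, 3, 4, 5, 6, 7}) = 2
G(27) = mex({0, 1, 2, 3, 4, 5, 6, 7}) = 8
G(28) = mex({0, 1, 2, 3, 4, 6, 7, 8}) = 5
G(29) = mex({0, 1, 2, 3, 5, 6, 7, 8, 9}) = 4
G(30) = mex({0, 1, 2, 3, 4, 5, 6, 9, 10}) = 7
G(31) = mex({0, 1, 3, 4, 5, 7, 10, 11}) = 2
G(32) = mex({0, 2, 3, 4, 5, 6, 7, 9, 11}) = 1
G(33) = mex({0, 1, 2, 3, 4, 5, 6, 7, 9, 12}) = 8
G(34) = mex({0, 1, 2, 3, 4, 5, 7, 8, 11, 12}) = 6
G(35) = mex({0, 1, 2, 3, 4, 5, 6, 8, 9, 10, 11}) = 7
G(36) = mex({0, 1, 2, 3, 5, 6, 7, 9, 10}) = 4
G(37) = mex({0, 2, 3, 4, 6, 7, 9, 10, 11, 12}) = 1
G(38) = mex({0, 1, 3, 4, 5, 6, 7, 9, 10, 11, 12}) = 2
G(39) = mex({0, 1, 2, 4, 5, 6, 7, 9, 10, 12, 14}) = 3
G(40) = mex({0, 2, 3, 4, 6, 7, 11, 12, 14}) = 1
G(41) = mex({0, 1, 2, 3, 5, 6, 7, 9, 10, 11, 12}) = 4
G(42) = mex({0, 1, 2, 3, 4, 5, 6, 9, 10}) = 7
Therefore G(42) = 7.

7


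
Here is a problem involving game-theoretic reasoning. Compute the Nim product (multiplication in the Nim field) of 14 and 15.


Nim multiplication is bilinear over XOR: (u XOR v) * w = (u*w) XOR (v*w).
So we split each operand into its bit components and XOR the pairwise Nim products.
14 = 2 + 4 + 8 (as XOR of powers of 2).
15 = 1 + 2 + 4 + 8 (as XOR of powers of 2).
Using the standard Nim-product table on single bits:
  2*2 = 3,   2*4 = 8,   2*8 = 12,
  4*4 = 6,   4*8 = 11,  8*8 = 13,
and  1*x = x (identity), k*l = l*k (commutative).
Pairwise Nim products:
  2 * 1 = 2
  2 * 2 = 3
  2 * 4 = 8
  2 * 8 = 12
  4 * 1 = 4
  4 * 2 = 8
  4 * 4 = 6
  4 * 8 = 11
  8 * 1 = 8
  8 * 2 = 12
  8 * 4 = 11
  8 * 8 = 13
XOR them: 2 XOR 3 XOR 8 XOR 12 XOR 4 XOR 8 XOR 6 XOR 11 XOR 8 XOR 12 XOR 11 XOR 13 = 6.
Result: 14 * 15 = 6 (in Nim).

6


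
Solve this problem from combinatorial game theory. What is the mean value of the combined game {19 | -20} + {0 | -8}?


G1 = {19 | -20}, G2 = {0 | -8}
Each is a switch {a | b} with numbers a > b; its mean value is (a + b)/2, and mean value is additive over game sums: m(G1 + G2) = m(G1) + m(G2).
Mean of G1 = (19 + (-20))/2 = -1/2 = -1/2
Mean of G2 = (0 + (-8))/2 = -8/2 = -4
Mean of G1 + G2 = -1/2 + -4 = -9/2

-9/2


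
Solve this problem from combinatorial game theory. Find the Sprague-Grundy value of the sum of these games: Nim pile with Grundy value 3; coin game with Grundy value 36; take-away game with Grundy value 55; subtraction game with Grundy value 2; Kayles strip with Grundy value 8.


By the Sprague-Grundy theorem, the Grundy value of a sum of games is the XOR of individual Grundy values.
Nim pile: Grundy value = 3. Running XOR: 0 XOR 3 = 3
coin game: Grundy value = 36. Running XOR: 3 XOR 36 = 39
take-away game: Grundy value = 55. Running XOR: 39 XOR 55 = 16
subtraction game: Grundy value = 2. Running XOR: 16 XOR 2 = 18
Kayles strip: Grundy value = 8. Running XOR: 18 XOR 8 = 26
The combined Grundy value is 26.

26


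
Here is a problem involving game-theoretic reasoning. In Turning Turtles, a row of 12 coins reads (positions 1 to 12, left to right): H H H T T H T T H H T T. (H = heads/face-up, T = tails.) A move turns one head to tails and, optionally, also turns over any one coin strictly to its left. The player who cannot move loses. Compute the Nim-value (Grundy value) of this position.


Coins: H H H T T H T T H H T T
Key fact: a single head at position k behaves exactly like a Nim heap of size k (turning it to T and optionally flipping a coin at j < k corresponds to moving the heap from k to j, or to 0), and heads combine as a disjunctive sum (two heads at the same place would cancel, matching j XOR j = 0). So the Nim-value is the XOR of the 1-indexed positions of the heads.
Face-up positions (1-indexed): [1, 2, 3, 6, 9, 10]
XOR 0 with 1: 0 XOR 1 = 1
XOR 1 with 2: 1 XOR 2 = 3
XOR 3 with 3: 3 XOR 3 = 0
XOR 0 with 6: 0 XOR 6 = 6
XOR 6 with 9: 6 XOR 9 = 15
XOR 15 with 10: 15 XOR 10 = 5
Nim-value = 5

5


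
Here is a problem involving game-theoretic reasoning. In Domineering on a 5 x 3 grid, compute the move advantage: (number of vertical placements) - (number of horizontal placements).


Board is 5 x 3 (rows x cols).
Left (vertical) placements: (rows-1) * cols = 4 * 3 = 12
Right (horizontal) placements: rows * (cols-1) = 5 * 2 = 10
Advantage = Left - Right = 12 - 10 = 2

2


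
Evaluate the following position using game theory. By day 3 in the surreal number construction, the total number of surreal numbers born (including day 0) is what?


Day 0: {|} = 0 is born. Count = 1.
Day n: the number of surreal numbers born by day n is 2^(n+1) - 1.
By day 0: 2^1 - 1 = 1
By day 1: 2^2 - 1 = 3
By day 2: 2^3 - 1 = 7
By day 3: 2^4 - 1 = 15
By day 3: 15 surreal numbers.

15


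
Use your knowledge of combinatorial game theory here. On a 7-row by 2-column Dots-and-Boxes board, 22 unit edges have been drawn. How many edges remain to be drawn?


Grid: 7 x 2 boxes, i.e. 8 rows and 3 columns of dots.
Horizontal edges: (rows + 1) * cols = 8 * 2 = 16
Vertical edges: rows * (cols + 1) = 7 * 3 = 21
Total edges: 16 + 21 = 37
Edges drawn: 22
Remaining: 37 - 22 = 15

15


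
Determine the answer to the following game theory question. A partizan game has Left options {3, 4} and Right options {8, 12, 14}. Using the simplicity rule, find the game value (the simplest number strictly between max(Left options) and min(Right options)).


Left options: {3, 4}, max = 4
Right options: {8, 12, 14}, min = 8
All options are numbers and max(Left) < min(Right), so by the simplicity theorem the value is the simplest (earliest-born) number strictly between 4 and 8.
Integers 5 through 7 all lie strictly between 4 and 8.
Among integers, the simplest (lowest birthday = smallest |n|; 0 is born on day 0, +-n on day n) is 5.
No non-integer in the interval can be simpler: if x is a non-integer in the interval, then floor(x) or ceil(x) also lies in the interval (the interval contains an integer), and both are proper prefixes of x's sign expansion, i.e. born earlier. So the game value is 5.
Game value = 5

5


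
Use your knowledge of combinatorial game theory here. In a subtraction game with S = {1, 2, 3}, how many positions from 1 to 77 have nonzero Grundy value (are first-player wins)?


Subtraction set S = {1, 2, 3}, so G(n) = n mod 4.
G(n) = 0 when n is a multiple of 4.
Multiples of 4 in [1, 77]: 19
N-positions (nonzero Grundy) = 77 - 19 = 58

58


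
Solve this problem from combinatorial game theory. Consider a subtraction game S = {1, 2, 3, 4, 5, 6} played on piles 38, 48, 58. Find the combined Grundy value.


Subtraction set: {1, 2, 3, 4, 5, 6}
For this subtraction set, G(n) = n mod 7 (period = max + 1 = 7).
Pile 1 (size 38): G(38) = 38 mod 7 = 3
Pile 2 (size 48): G(48) = 48 mod 7 = 6
Pile 3 (size 58): G(58) = 58 mod 7 = 2
Total Grundy value = XOR of all: 3 XOR 6 XOR 2 = 7

7


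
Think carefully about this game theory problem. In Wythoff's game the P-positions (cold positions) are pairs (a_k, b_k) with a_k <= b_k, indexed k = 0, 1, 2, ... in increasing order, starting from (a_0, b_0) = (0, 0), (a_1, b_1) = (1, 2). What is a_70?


By Wythoff's theorem, a_k = floor(k * phi) and b_k = floor(k * phi^2) = a_k + k, where phi = (1 + sqrt(5))/2 is the golden ratio.
phi = (1 + sqrt(5))/2 = 1.618034
k = 70
k * phi = 70 * 1.618034 = 113.262379
a_70 = floor(k * phi) = 113

113


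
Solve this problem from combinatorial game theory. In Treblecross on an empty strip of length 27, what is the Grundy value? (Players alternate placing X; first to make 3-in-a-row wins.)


Treblecross: place X on empty cells; 3-in-a-row wins.
Playing within two cells of an existing X lets the opponent win at once, so sensible play treats the cells i-2..i+2 around each X as dead. The player left with no safe cell loses, so this is a normal-play take-away game on strips of safe cells.
Placing X at cell i (0-indexed) of a strip of k safe cells leaves independent strips of sizes max(0, i-2) and max(0, k-i-3). Hence G(k) = mex{ G(max(0,i-2)) XOR G(max(0,k-i-3)) : 0 <= i < k }, with G(0) = 0.
G(1): splits (0,0):0^0=0 -> mex({0}) = 1
G(2): splits (0,0):0^0=0 -> mex({0}) = 1
G(3): splits (0,0):0^0=0 -> mex({0}) = 1
G(4): splits (0,1):0^1=1 (0,0):0^0=0 -> mex({0, 1}) = 2
G(5): splits (0,2):0^1=1 (0,1):0^1=1 (0,0):0^0=0 -> mex({0, 1}) = 2
G(6) = mex({1}) = 0
G(7) = mex({0, 1, 2}) = 3
G(8) = mex({0, 1, 2}) = 3
G(9) = mex({0, 2}) = 1
G(10) = mex({0, 2, 3}) = 1
G(11) = mex({0, 3}) = 1
G(12) = mex({1, 3}) = 0
G(13) = mex({0, 1, 2, 3}) = 4
G(14) = mex({0, 1, 2}) = 3
G(15) = mex({0, 1, 2}) = 3
G(16) = mex({0, 1, 2, 4}) = 3
G(17) = mex({0, 1, 3, 4}) = 2
G(18) = mex({0, 1, 3, 4}) = 2
G(19) = mex({0, 1, 3, 5}) = 2
G(20) = mex({0, 1, 2, 3, 5}) = 4
G(21) = mex({0, 1, 2, 3, 5}) = 4
G(22) = mex({1, 2, 6}) = 0
G(23) = mex({0, 1, 2, 3, 4, 6}) = 5
G(24) = mex({0, 1, 2, 3, 4}) = 5
G(25) = mex({0, 1, 3, 4, 7}) = 2
G(26) = mex({0, 1, 3, 4, 5, 7}) = 2
G(27) = mex({0, 1, 3, 5}) = 2
Therefore G(27) = 2.

2


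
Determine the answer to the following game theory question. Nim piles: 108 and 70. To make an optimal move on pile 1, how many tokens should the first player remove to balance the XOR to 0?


Piles: 108 and 70
Current XOR: 108 XOR 70 = 42 (non-zero, so this is an N-position).
To make the XOR zero, we need to find a move that balances the piles.
For pile 1 (size 108): target = 108 XOR 42 = 70
We reduce pile 1 from 108 to 70.
Tokens removed: 108 - 70 = 38
Verification: 70 XOR 70 = 0

38


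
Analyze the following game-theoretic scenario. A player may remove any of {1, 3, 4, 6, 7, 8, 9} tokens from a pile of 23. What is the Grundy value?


The subtraction set is S = {1, 3, 4, 6, 7, 8, 9}.
G(k) = mex{ G(k - s) : s in S, s <= k }. We compute iteratively: G(0) = 0.
G(1) = mex({0}) = 1
G(2) = mex({1}) = 0
G(3) = mex({0}) = 1
G(4) = mex({0, 1}) = 2
G(5) = mex({0, 1, 2}) = 3
G(6) = mex({0, 1, 3}) = 2
G(7) = mex({0, 1, 2}) = 3
G(8) = mex({0, 1, 2, 3}) = 4
G(9) = mex({0, 1, 2, 3, 4}) = 5
G(10) = mex({0, 1, 2, 3, 5}) = 4
G(11) = mex({0, 1, 2, 3, 4}) = 5
G(12) = mex({1, 2, 3, 4, 5}) = 0
G(13) = mex({0, 2, 3, 4, 5}) = 1
G(14) = mex({1, 2, 3, 4, 5}) = 0
G(15) = mex({0, 2, 3, 4, 5}) = 1
G(16) = mex({0, 1, 3, 4, 5}) = 2
G(17) = mex({0, 1, 2, 4, 5}) = 3
G(18) = mex({0, 1, 3, 4, 5}) = 2
G(19) = mex({0, 1, 2, 4, 5}) = 3
G(20) = mex({0, 1, 2, 3, 5}) = 4
Observe that G(12)..G(20) = 0, 1, 0, 1, 2, 3, 2, 3, 4 repeats G(0)..G(8) = 0, 1, 0, 1, 2, 3, 2, 3, 4.
For k >= max(S) = 9, G(k) is determined by the previous 9 values G(k-9)..G(k-1); a window of 9 consecutive values has recurred shifted by 12, so by induction G(k + 12) = G(k) for all k >= 0: the sequence is periodic from the start with period 12.
One period: G(0..11) = 0, 1, 0, 1, 2, 3, 2, 3, 4, 5, 4, 5.
23 mod 12 = 11, so G(23) = G(11) = 5.

5


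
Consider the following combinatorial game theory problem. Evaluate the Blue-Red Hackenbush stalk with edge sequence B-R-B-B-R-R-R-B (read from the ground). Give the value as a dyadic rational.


Edges (from ground): B-R-B-B-R-R-R-B
By Berlekamp's sign-expansion rule, a Blue-Red Hackenbush stalk has the value of the surreal number whose sign sequence is the edge sequence with B -> + and R -> -.
Sign sequence: +-++---+
Trace the sign expansion in the surreal number tree, starting from 0:
Edge 1: B (sign +) -> bounds (0, +inf), value = 1
Edge 2: R (sign -) -> bounds (0, 1), value = 1/2
Edge 3: B (sign +) -> bounds (1/2, 1), value = 3/4
Edge 4: B (sign +) -> bounds (3/4, 1), value = 7/8
Edge 5: R (sign -) -> bounds (3/4, 7/8), value = 13/16
Edge 6: R (sign -) -> bounds (3/4, 13/16), value = 25/32
Edge 7: R (sign -) -> bounds (3/4, 25/32), value = 49/64
Edge 8: B (sign +) -> bounds (49/64, 25/32), value = 99/128
Game value = 99/128

99/128


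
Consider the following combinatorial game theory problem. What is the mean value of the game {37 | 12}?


Game = {37 | 12}, a switch {a | b} with numbers a > b.
Its thermograph has left wall a - t and right wall b + t, which meet at t = (a - b)/2, where both equal (a + b)/2. So the mast (mean value) is at (a + b)/2.
Mean = (37 + (12))/2 = 49/2 = 49/2

49/2


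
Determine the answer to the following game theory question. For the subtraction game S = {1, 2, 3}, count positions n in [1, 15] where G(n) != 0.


Subtraction set S = {1, 2, 3}, so G(n) = n mod 4.
G(n) = 0 when n is a multiple of 4.
Multiples of 4 in [1, 15]: 3
N-positions (nonzero Grundy) = 15 - 3 = 12

12


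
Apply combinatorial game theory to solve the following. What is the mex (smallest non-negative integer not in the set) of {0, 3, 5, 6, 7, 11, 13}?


Set = {0, 3, 5, 6, 7, 11, 13}
0 is in the set.
1 is NOT in the set. This is the mex.
mex = 1

1


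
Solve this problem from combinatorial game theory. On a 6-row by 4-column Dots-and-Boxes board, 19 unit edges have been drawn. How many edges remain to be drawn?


Grid: 6 x 4 boxes, i.e. 7 rows and 5 columns of dots.
Horizontal edges: (rows + 1) * cols = 7 * 4 = 28
Vertical edges: rows * (cols + 1) = 6 * 5 = 30
Total edges: 28 + 30 = 58
Edges drawn: 19
Remaining: 58 - 19 = 39

39


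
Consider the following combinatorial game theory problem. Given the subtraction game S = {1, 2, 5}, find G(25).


The subtraction set is S = {1, 2, 5}.
G(k) = mex{ G(k - s) : s in S, s <= k }. We compute iteratively: G(0) = 0.
G(1) = mex({0}) = 1
G(2) = mex({0, 1}) = 2
G(3) = mex({1, 2}) = 0
G(4) = mex({0, 2}) = 1
G(5) = mex({0, 1}) = 2
G(6) = mex({1, 2}) = 0
G(7) = mex({0, 2}) = 1
Observe that G(3)..G(7) = 0, 1, 2, 0, 1 repeats G(0)..G(4) = 0, 1, 2, 0, 1.
For k >= max(S) = 5, G(k) is determined by the previous 5 values G(k-5)..G(k-1); a window of 5 consecutive values has recurred shifted by 3, so by induction G(k + 3) = G(k) for all k >= 0: the sequence is periodic from the start with period 3.
One period: G(0..2) = 0, 1, 2.
25 mod 3 = 1, so G(25) = G(1) = 1.

1


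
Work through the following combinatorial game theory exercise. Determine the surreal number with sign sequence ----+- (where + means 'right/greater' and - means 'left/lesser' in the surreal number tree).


Sign expansion: ----+-
Rule: track bounds (lo, hi), initially (-inf, +inf). On '+', the current value becomes lo and we move to the simplest number in (value, hi): value + 1 if hi = +inf, otherwise the midpoint (value + hi)/2. On '-', the current value becomes hi and we move to value - 1 if lo = -inf, otherwise the midpoint (lo + value)/2.
Start at 0.
Step 1: sign = -, move left. Bounds: (-inf, 0). Value = -1
Step 2: sign = -, move left. Bounds: (-inf, -1). Value = -2
Step 3: sign = -, move left. Bounds: (-inf, -2). Value = -3
Step 4: sign = -, move left. Bounds: (-inf, -3). Value = -4
Step 5: sign = +, move right. Bounds: (-4, -3). Value = -7/2
Step 6: sign = -, move left. Bounds: (-4, -7/2). Value = -15/4
The surreal number with sign expansion ----+- is -15/4.

-15/4


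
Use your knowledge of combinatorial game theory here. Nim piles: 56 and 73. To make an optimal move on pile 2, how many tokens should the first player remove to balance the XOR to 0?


Piles: 56 and 73
Current XOR: 56 XOR 73 = 113 (non-zero, so this is an N-position).
To make the XOR zero, we need to find a move that balances the piles.
For pile 2 (size 73): target = 73 XOR 113 = 56
We reduce pile 2 from 73 to 56.
Tokens removed: 73 - 56 = 17
Verification: 56 XOR 56 = 0

17


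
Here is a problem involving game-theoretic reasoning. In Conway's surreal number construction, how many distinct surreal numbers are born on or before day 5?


Day 0: {|} = 0 is born. Count = 1.
Day n: the number of surreal numbers born by day n is 2^(n+1) - 1.
By day 0: 2^1 - 1 = 1
By day 1: 2^2 - 1 = 3
By day 2: 2^3 - 1 = 7
By day 3: 2^4 - 1 = 15
By day 4: 2^5 - 1 = 31
By day 5: 2^6 - 1 = 63
By day 5: 63 surreal numbers.

63


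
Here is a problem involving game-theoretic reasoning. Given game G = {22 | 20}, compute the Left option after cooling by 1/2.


Original game: {22 | 20} (a switch {a | b} with a > b).
Cooling by t (for t below the temperature (a - b)/2 = 1) taxes each move by t: {a | b} cooled by t is {a - t | b + t}.
Cooling amount: t = 1/2
Cooled Left option: 22 - 1/2 = 43/2
Cooled Right option: 20 + 1/2 = 41/2
Cooled game: {43/2 | 41/2}
Left option = 43/2

43/2


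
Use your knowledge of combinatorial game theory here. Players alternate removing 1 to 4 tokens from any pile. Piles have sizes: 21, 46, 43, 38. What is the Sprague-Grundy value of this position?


Subtraction set: {1, 2, 3, 4}
For this subtraction set, G(n) = n mod 5 (period = max + 1 = 5).
Pile 1 (size 21): G(21) = 21 mod 5 = 1
Pile 2 (size 46): G(46) = 46 mod 5 = 1
Pile 3 (size 43): G(43) = 43 mod 5 = 3
Pile 4 (size 38): G(38) = 38 mod 5 = 3
Total Grundy value = XOR of all: 1 XOR 1 XOR 3 XOR 3 = 0

0


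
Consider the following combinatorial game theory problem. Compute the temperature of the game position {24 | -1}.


The game is {24 | -1}, a switch {a | b} with numbers a > b.
Cooling {a | b} by t gives {a - t | b + t}, which stops being hot when a - t = b + t, i.e. at t = (a - b)/2. So the temperature of a switch is (a - b)/2.
Temperature = (Left option - Right option) / 2
= (24 - (-1)) / 2
= 25 / 2
= 25/2

25/2


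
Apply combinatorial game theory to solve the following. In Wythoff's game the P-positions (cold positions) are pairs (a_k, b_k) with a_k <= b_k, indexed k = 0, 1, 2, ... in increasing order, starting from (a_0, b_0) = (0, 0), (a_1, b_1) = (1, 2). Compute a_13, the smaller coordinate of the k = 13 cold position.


By Wythoff's theorem, a_k = floor(k * phi) and b_k = floor(k * phi^2) = a_k + k, where phi = (1 + sqrt(5))/2 is the golden ratio.
phi = (1 + sqrt(5))/2 = 1.618034
k = 13
k * phi = 13 * 1.618034 = 21.034442
a_13 = floor(k * phi) = 21

21


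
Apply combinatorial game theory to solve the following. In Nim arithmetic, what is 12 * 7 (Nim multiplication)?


Nim multiplication is bilinear over XOR: (u XOR v) * w = (u*w) XOR (v*w).
So we split each operand into its bit components and XOR the pairwise Nim products.
12 = 4 + 8 (as XOR of powers of 2).
7 = 1 + 2 + 4 (as XOR of powers of 2).
Using the standard Nim-product table on single bits:
  2*2 = 3,   2*4 = 8,   2*8 = 12,
  4*4 = 6,   4*8 = 11,  8*8 = 13,
and  1*x = x (identity), k*l = l*k (commutative).
Pairwise Nim products:
  4 * 1 = 4
  4 * 2 = 8
  4 * 4 = 6
  8 * 1 = 8
  8 * 2 = 12
  8 * 4 = 11
XOR them: 4 XOR 8 XOR 6 XOR 8 XOR 12 XOR 11 = 5.
Result: 12 * 7 = 5 (in Nim).

5


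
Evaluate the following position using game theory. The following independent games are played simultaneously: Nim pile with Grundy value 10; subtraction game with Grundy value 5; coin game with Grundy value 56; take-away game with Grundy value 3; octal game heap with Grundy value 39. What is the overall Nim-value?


By the Sprague-Grundy theorem, the Grundy value of a sum of games is the XOR of individual Grundy values.
Nim pile: Grundy value = 10. Running XOR: 0 XOR 10 = 10
subtraction game: Grundy value = 5. Running XOR: 10 XOR 5 = 15
coin game: Grundy value = 56. Running XOR: 15 XOR 56 = 55
take-away game: Grundy value = 3. Running XOR: 55 XOR 3 = 52
octal game heap: Grundy value = 39. Running XOR: 52 XOR 39 = 19
The combined Grundy value is 19.

19


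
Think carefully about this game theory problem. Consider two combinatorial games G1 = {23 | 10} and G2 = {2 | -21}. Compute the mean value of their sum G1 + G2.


G1 = {23 | 10}, G2 = {2 | -21}
Each is a switch {a | b} with numbers a > b; its mean value is (a + b)/2, and mean value is additive over game sums: m(G1 + G2) = m(G1) + m(G2).
Mean of G1 = (23 + (10))/2 = 33/2 = 33/2
Mean of G2 = (2 + (-21))/2 = -19/2 = -19/2
Mean of G1 + G2 = 33/2 + -19/2 = 7

7


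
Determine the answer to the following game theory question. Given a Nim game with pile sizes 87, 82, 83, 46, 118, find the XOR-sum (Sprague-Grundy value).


We need the XOR (exclusive or) of all pile sizes.
After XOR-ing pile 1 (size 87): 0 XOR 87 = 87
After XOR-ing pile 2 (size 82): 87 XOR 82 = 5
After XOR-ing pile 3 (size 83): 5 XOR 83 = 86
After XOR-ing pile 4 (size 46): 86 XOR 46 = 120
After XOR-ing pile 5 (size 118): 120 XOR 118 = 14
The Nim-value of this position is 14.

14


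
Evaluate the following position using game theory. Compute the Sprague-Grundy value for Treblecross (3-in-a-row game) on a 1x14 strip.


Treblecross: place X on empty cells; 3-in-a-row wins.
Playing within two cells of an existing X lets the opponent win at once, so sensible play treats the cells i-2..i+2 around each X as dead. The player left with no safe cell loses, so this is a normal-play take-away game on strips of safe cells.
Placing X at cell i (0-indexed) of a strip of k safe cells leaves independent strips of sizes max(0, i-2) and max(0, k-i-3). Hence G(k) = mex{ G(max(0,i-2)) XOR G(max(0,k-i-3)) : 0 <= i < k }, with G(0) = 0.
G(1): splits (0,0):0^0=0 -> mex({0}) = 1
G(2): splits (0,0):0^0=0 -> mex({0}) = 1
G(3): splits (0,0):0^0=0 -> mex({0}) = 1
G(4): splits (0,1):0^1=1 (0,0):0^0=0 -> mex({0, 1}) = 2
G(5): splits (0,2):0^1=1 (0,1):0^1=1 (0,0):0^0=0 -> mex({0, 1}) = 2
G(6) = mex({1}) = 0
G(7) = mex({0, 1, 2}) = 3
G(8) = mex({0, 1, 2}) = 3
G(9) = mex({0, 2}) = 1
G(10) = mex({0, 2, 3}) = 1
G(11) = mex({0, 3}) = 1
G(12) = mex({1, 3}) = 0
G(13) = mex({0, 1, 2, 3}) = 4
G(14) = mex({0, 1, 2}) = 3
Therefore G(14) = 3.

3


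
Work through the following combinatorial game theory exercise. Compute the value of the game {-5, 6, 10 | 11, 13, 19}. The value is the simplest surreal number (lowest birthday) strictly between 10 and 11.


Left options: {-5, 6, 10}, max = 10
Right options: {11, 13, 19}, min = 11
All options are numbers and max(Left) < min(Right), so by the simplicity theorem the value is the simplest (earliest-born) number strictly between 10 and 11.
No integer lies strictly between 10 and 11, so the value is the dyadic rational m/2^k in the interval with the smallest k (then m odd); search k = 1, 2, ...:
Denominator 2: 21/2 lies strictly between 10 and 11 -- found.
The simplest number in the interval is 21/2.
Game value = 21/2

21/2


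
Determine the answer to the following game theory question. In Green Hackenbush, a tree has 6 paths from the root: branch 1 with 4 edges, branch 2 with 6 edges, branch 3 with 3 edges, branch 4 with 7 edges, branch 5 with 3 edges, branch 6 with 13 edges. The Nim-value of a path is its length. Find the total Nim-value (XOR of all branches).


The tree has 6 branches from the ground vertex.
In Green Hackenbush, the Nim-value of a simple path of length k is k.
Branch 1: length 4, Nim-value = 4
Branch 2: length 6, Nim-value = 6
Branch 3: length 3, Nim-value = 3
Branch 4: length 7, Nim-value = 7
Branch 5: length 3, Nim-value = 3
Branch 6: length 13, Nim-value = 13
Total Nim-value = XOR of all branch values:
0 XOR 4 = 4
4 XOR 6 = 2
2 XOR 3 = 1
1 XOR 7 = 6
6 XOR 3 = 5
5 XOR 13 = 8
Nim-value of the tree = 8

8


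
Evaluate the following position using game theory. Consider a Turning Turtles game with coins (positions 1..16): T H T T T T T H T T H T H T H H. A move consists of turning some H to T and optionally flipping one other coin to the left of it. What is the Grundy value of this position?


Coins: T H T T T T T H T T H T H T H H
Key fact: a single head at position k behaves exactly like a Nim heap of size k (turning it to T and optionally flipping a coin at j < k corresponds to moving the heap from k to j, or to 0), and heads combine as a disjunctive sum (two heads at the same place would cancel, matching j XOR j = 0). So the Nim-value is the XOR of the 1-indexed positions of the heads.
Face-up positions (1-indexed): [2, 8, 11, 13, 15, 16]
XOR 0 with 2: 0 XOR 2 = 2
XOR 2 with 8: 2 XOR 8 = 10
XOR 10 with 11: 10 XOR 11 = 1
XOR 1 with 13: 1 XOR 13 = 12
XOR 12 with 15: 12 XOR 15 = 3
XOR 3 with 16: 3 XOR 16 = 19
Nim-value = 19

19


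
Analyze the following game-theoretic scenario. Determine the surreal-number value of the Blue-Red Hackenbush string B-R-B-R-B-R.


Edges (from ground): B-R-B-R-B-R
By Berlekamp's sign-expansion rule, a Blue-Red Hackenbush stalk has the value of the surreal number whose sign sequence is the edge sequence with B -> + and R -> -.
Sign sequence: +-+-+-
Trace the sign expansion in the surreal number tree, starting from 0:
Edge 1: B (sign +) -> bounds (0, +inf), value = 1
Edge 2: R (sign -) -> bounds (0, 1), value = 1/2
Edge 3: B (sign +) -> bounds (1/2, 1), value = 3/4
Edge 4: R (sign -) -> bounds (1/2, 3/4), value = 5/8
Edge 5: B (sign +) -> bounds (5/8, 3/4), value = 11/16
Edge 6: R (sign -) -> bounds (5/8, 11/16), value = 21/32
Game value = 21/32

21/32


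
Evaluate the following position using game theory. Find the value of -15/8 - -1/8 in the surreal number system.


x = -15/8, y = -1/8
Converting to common denominator: 8
x = -15/8, y = -1/8
x - y = -15/8 - -1/8 = -7/4

-7/4


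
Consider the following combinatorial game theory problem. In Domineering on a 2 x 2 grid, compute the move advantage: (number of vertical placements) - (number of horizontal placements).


Board is 2 x 2 (rows x cols).
Left (vertical) placements: (rows-1) * cols = 1 * 2 = 2
Right (horizontal) placements: rows * (cols-1) = 2 * 1 = 2
Advantage = Left - Right = 2 - 2 = 0

0


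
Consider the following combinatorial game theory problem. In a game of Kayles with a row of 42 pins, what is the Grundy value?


Kayles: a move removes 1 or 2 adjacent pins from a contiguous row.
Removing pins from a row of k leaves two independent rows (a, b) with a + b = k - 1 (one pin) or a + b = k - 2 (two pins); an end removal gives a = 0.
By Sprague-Grundy, G(k) = mex{ G(a) XOR G(b) } over all these splits. G(0) = 0.
G(1): splits (0,0):0^0=0 -> mex({0}) = 1
G(2): splits (0,1):0^1=1 (0,0):0^0=0 -> mex({0, 1}) = 2
G(3): splits (0,2):0^2=2 (1,1):1^1=0 (0,1):0^1=1 -> mex({0, 1, 2}) = 3
G(4): splits (0,3):0^3=3 (1,2):1^2=3 (0,2):0^2=2 (1,1):1^1=0 -> mex({0, 2, 3}) = 1
G(5): splits (0,4):0^1=1 (1,3):1^3=2 (2,2):2^2=0 (0,3):0^3=3 (1,2):1^2=3 -> mex({0, 1, 2, 3}) = 4
G(6) = mex({0, 1, 2, 4}) = 3
G(7) = mex({0, 1, 3, 4, 5}) = 2
G(8) = mex({0, 2, 3, 5, 6}) = 1
G(9) = mex({0, 1, 2, 3, 6, 7}) = 4
G(10) = mex({0, 1, 3, 4, 5, 7}) = 2
G(11) = mex({0, 1, 2, 3, 4, 5}) = 6
G(12) = mex({0, 1, 2, 3, 5, 6, 7}) = 4
G(13) = mex({0, 2, 3, 4, 6, 7}) = 1
G(14) = mex({0, 1, 4, 5, 6, 7}) = 2
G(15) = mex({0, 1, 2, 3, 4, 5, 6}) = 7
G(16) = mex({0, 2, 3, 5, 6, 7}) = 1
G(17) = mex({0, 1, 2, 3, 5, 6, 7}) = 4
G(18) = mex({0, 1, 2, 4, 5, 6}) = 3
G(19) = mex({0, 1, 3, 4, 5, 7}) = 2
G(20) = mex({0, 2, 3, 4, 5, 6, 7}) = 1
G(21) = mex({0, 1, 2, 3, 5, 6, 7}) = 4
G(22) = mex({0, 1, 2, 3, 4, 5, 7}) = 6
G(23) = mex({0, 1, 2, 3, 4, 5, 6}) = 7
G(24) = mex({0, 1, 2, 3, 5, 6, 7}) = 4
G(25) = mex({0, 2, 3, 4, 6, 7}) = 1
G(26) = mex({0, 1, 3, 4, 5, 6, 7}) = 2
G(27) = mex({0, 1, 2, 3, 4, 5, 6, 7}) = 8
G(28) = mex({0, 1, 2, 3, 4, 6, 7, 8}) = 5
G(29) = mex({0, 1, 2, 3, 5, 6, 7, 8, 9}) = 4
G(30) = mex({0, 1, 2, 3, 4, 5, 6, 9, 10}) = 7
G(31) = mex({0, 1, 3, 4, 5, 7, 10, 11}) = 2
G(32) = mex({0, 2, 3, 4, 5, 6, 7, 9, 11}) = 1
G(33) = mex({0, 1, 2, 3, 4, 5, 6, 7, 9, 12}) = 8
G(34) = mex({0, 1, 2, 3, 4, 5, 7, 8, 11, 12}) = 6
G(35) = mex({0, 1, 2, 3, 4, 5, 6, 8, 9, 10, 11}) = 7
G(36) = mex({0, 1, 2, 3, 5, 6, 7, 9, 10}) = 4
G(37) = mex({0, 2, 3, 4, 6, 7, 9, 10, 11, 12}) = 1
G(38) = mex({0, 1, 3, 4, 5, 6, 7, 9, 10, 11, 12}) = 2
G(39) = mex({0, 1, 2, 4, 5, 6, 7, 9, 10, 12, 14}) = 3
G(40) = mex({0, 2, 3, 4, 6, 7, 11, 12, 14}) = 1
G(41) = mex({0, 1, 2, 3, 5, 6, 7, 9, 10, 11, 12}) = 4
G(42) = mex({0, 1, 2, 3, 4, 5, 6, 9, 10}) = 7
Therefore G(42) = 7.

7


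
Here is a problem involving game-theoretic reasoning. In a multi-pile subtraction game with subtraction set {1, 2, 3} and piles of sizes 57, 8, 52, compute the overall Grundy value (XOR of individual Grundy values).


Subtraction set: {1, 2, 3}
For this subtraction set, G(n) = n mod 4 (period = max + 1 = 4).
Pile 1 (size 57): G(57) = 57 mod 4 = 1
Pile 2 (size 8): G(8) = 8 mod 4 = 0
Pile 3 (size 52): G(52) = 52 mod 4 = 0
Total Grundy value = XOR of all: 1 XOR 0 XOR 0 = 1

1


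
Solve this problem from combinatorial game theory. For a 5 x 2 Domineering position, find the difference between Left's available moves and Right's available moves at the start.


Board is 5 x 2 (rows x cols).
Left (vertical) placements: (rows-1) * cols = 4 * 2 = 8
Right (horizontal) placements: rows * (cols-1) = 5 * 1 = 5
Advantage = Left - Right = 8 - 5 = 3

3


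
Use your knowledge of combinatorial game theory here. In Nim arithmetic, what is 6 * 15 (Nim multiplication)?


Nim multiplication is bilinear over XOR: (u XOR v) * w = (u*w) XOR (v*w).
So we split each operand into its bit components and XOR the pairwise Nim products.
6 = 2 + 4 (as XOR of powers of 2).
15 = 1 + 2 + 4 + 8 (as XOR of powers of 2).
Using the standard Nim-product table on single bits:
  2*2 = 3,   2*4 = 8,   2*8 = 12,
  4*4 = 6,   4*8 = 11,  8*8 = 13,
and  1*x = x (identity), k*l = l*k (commutative).
Pairwise Nim products:
  2 * 1 = 2
  2 * 2 = 3
  2 * 4 = 8
  2 * 8 = 12
  4 * 1 = 4
  4 * 2 = 8
  4 * 4 = 6
  4 * 8 = 11
XOR them: 2 XOR 3 XOR 8 XOR 12 XOR 4 XOR 8 XOR 6 XOR 11 = 4.
Result: 6 * 15 = 4 (in Nim).

4


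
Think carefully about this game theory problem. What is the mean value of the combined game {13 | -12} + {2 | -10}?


G1 = {13 | -12}, G2 = {2 | -10}
Each is a switch {a | b} with numbers a > b; its mean value is (a + b)/2, and mean value is additive over game sums: m(G1 + G2) = m(G1) + m(G2).
Mean of G1 = (13 + (-12))/2 = 1/2 = 1/2
Mean of G2 = (2 + (-10))/2 = -8/2 = -4
Mean of G1 + G2 = 1/2 + -4 = -7/2

-7/2
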